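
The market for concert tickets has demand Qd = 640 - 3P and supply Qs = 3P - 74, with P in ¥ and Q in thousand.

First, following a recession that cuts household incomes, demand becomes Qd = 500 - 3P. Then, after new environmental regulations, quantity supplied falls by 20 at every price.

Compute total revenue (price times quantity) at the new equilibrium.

Initially, 640 - 3P = 3P - 74, so 714 = 6P and P = 119, Q = 283.
The shock moves the curves to Qd = 500 - 3P and Qs = 3P - 94.
Equate the new curves: 500 - 3P = 3P - 94, giving 594 = 6P, P = 99, Q = 203.
New expenditure = 99 × 203 = 20097.

20097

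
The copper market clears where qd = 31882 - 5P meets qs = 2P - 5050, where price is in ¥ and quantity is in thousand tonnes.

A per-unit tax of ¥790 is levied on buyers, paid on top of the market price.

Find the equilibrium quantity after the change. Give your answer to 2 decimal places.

Solve the original market: 31882 - 5P = 2P - 5050, hence P = 5276 and q = 5502.
Since buyers pay the price plus the tax, the effective demand curve becomes qd = 27932 - 5P.
Clearing the new market: 27932 - 5P = 2P - 5050, so P = 32982/7 ≈ 4711.7143 and q = 30614/7 ≈ 4373.4286.

4373.43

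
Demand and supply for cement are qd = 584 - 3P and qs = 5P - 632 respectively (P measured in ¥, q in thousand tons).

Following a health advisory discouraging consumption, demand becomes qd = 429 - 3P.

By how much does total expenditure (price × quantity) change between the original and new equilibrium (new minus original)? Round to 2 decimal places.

Solve the original market: 584 - 3P = 5P - 632, hence P = 152 and q = 128.
The new curves are qd = 429 - 3P (demand) and qs = 5P - 632 (supply).
Clearing the new market: 429 - 3P = 5P - 632, so P = 132.625 and q = 31.125.
Expenditure moves from 152×128 = 19456 to 132.625×31.125 = 4127.953125; change = -15328.05.

-15328.05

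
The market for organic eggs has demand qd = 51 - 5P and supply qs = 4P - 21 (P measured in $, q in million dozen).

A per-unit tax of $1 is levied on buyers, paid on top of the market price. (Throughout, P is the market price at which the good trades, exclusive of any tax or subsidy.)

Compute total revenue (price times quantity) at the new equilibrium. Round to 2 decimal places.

Before the shock: 51 - 5P = 4P - 21 ⇒ 72 = 9P ⇒ P = 8, q = 11.
Since buyers pay the price plus the tax, the effective demand curve becomes qd = 46 - 5P.
Clearing the new market: 46 - 5P = 4P - 21, so P = 67/9 ≈ 7.4444 and q = 79/9 ≈ 8.7778.
New expenditure = 7.4444 × 8.7778 = 65.35.

65.35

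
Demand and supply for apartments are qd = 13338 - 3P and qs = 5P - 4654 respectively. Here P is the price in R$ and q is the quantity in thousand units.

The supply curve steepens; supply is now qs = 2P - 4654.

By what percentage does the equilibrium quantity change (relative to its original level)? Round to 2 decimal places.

Before the shock: 13338 - 3P = 5P - 4654 ⇒ 17992 = 8P ⇒ P = 2249, q = 6591.
The shock moves the curves to qd = 13338 - 3P and qs = 2P - 4654.
Clearing the new market: 13338 - 3P = 2P - 4654, so P = 3598.4 and q = 2542.8.
%Δq = (2542.8 − 6591) / 6591 × 100 = -61.42%.

-61.42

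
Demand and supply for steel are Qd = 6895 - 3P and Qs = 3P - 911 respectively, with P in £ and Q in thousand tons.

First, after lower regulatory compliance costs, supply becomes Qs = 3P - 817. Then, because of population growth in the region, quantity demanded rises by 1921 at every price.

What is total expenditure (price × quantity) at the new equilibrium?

6421197.25

Solve the original market: 6895 - 3P = 3P - 911, hence P = 1301 and Q = 2992.
The new curves are Qd = 8816 - 3P (demand) and Qs = 3P - 817 (supply).
Setting them equal: 8816 - 3P = 3P - 817 → 9633 = 6P, so P = 1605.5 and Q = 3999.5.
New expenditure = 1605.5 × 3999.5 = 6421197.25.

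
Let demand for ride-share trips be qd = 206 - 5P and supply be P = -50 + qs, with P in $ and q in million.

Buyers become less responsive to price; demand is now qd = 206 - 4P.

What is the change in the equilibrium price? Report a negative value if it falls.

+5.2

Original equilibrium: 206 - 5P = P + 50 gives 156 = 6P, so P = 26 and q = 76.
With the change applied: demand qd = 206 - 4P, supply qs = P + 50.
Setting them equal: 206 - 4P = P + 50 → 156 = 5P, so P = 31.2 and q = 81.2.
ΔP = 31.2 − 26 = +5.2.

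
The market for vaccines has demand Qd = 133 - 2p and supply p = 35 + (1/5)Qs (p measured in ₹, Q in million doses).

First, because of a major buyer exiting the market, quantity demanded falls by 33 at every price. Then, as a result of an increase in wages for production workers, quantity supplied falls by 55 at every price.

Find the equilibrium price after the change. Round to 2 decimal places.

Solve the original market: 133 - 2p = 5p - 175, hence p = 44 and Q = 45.
After the shift, demand is Qd = 100 - 2p and supply is Qs = 5p - 230.
Clearing the new market: 100 - 2p = 5p - 230, so p = 330/7 ≈ 47.1429 and Q = 40/7 ≈ 5.7143.

47.14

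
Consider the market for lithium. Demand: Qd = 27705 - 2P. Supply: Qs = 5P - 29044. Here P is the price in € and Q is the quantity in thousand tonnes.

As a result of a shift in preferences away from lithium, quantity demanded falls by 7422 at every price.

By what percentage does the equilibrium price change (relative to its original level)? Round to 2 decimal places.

-13.08

Before the shock: 27705 - 2P = 5P - 29044 ⇒ 56749 = 7P ⇒ P = 8107, Q = 11491.
With the change applied: demand Qd = 20283 - 2P, supply Qs = 5P - 29044.
Equate the new curves: 20283 - 2P = 5P - 29044, giving 49327 = 7P, P = 49327/7 ≈ 7046.7143, Q = 43327/7 ≈ 6189.5714.
%ΔP = (7046.7143 − 8107) / 8107 × 100 = -13.08%.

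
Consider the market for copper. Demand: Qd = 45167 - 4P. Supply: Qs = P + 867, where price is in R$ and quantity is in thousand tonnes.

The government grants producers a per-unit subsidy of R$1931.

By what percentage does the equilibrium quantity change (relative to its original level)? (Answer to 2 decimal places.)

Initially, 45167 - 4P = P + 867, so 44300 = 5P and P = 8860, Q = 9727.
Since sellers receive the price plus the subsidy, the effective supply curve becomes Qs = P + 2798.
Equate the new curves: 45167 - 4P = P + 2798, giving 42369 = 5P, P = 8473.8, Q = 11271.8.
%ΔQ = (11271.8 − 9727) / 9727 × 100 = +15.88%.

+15.88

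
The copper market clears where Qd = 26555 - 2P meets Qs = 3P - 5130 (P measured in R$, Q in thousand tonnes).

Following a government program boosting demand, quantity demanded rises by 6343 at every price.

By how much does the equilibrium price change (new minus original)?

+1268.6

Initially, 26555 - 2P = 3P - 5130, so 31685 = 5P and P = 6337, Q = 13881.
The shock moves the curves to Qd = 32898 - 2P and Qs = 3P - 5130.
Setting them equal: 32898 - 2P = 3P - 5130 → 38028 = 5P, so P = 7605.6 and Q = 17686.8.
ΔP = 7605.6 − 6337 = +1268.6.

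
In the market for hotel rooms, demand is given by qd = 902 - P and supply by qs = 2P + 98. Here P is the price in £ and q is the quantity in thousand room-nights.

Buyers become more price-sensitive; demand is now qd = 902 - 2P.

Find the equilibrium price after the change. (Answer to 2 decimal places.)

201.00

Original equilibrium: 902 - P = 2P + 98 gives 804 = 3P, so P = 268 and q = 634.
With the change applied: demand qd = 902 - 2P, supply qs = 2P + 98.
Clearing the new market: 902 - 2P = 2P + 98, so P = 201 and q = 500.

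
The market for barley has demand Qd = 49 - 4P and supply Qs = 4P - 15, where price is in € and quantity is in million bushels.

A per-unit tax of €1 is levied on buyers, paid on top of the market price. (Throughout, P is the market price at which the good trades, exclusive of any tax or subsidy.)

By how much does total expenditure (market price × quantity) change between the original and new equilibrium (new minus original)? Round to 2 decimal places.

-23.50

Before the shock: 49 - 4P = 4P - 15 ⇒ 64 = 8P ⇒ P = 8, Q = 17.
Since buyers pay the price plus the tax, the effective demand curve becomes Qd = 45 - 4P.
Clearing the new market: 45 - 4P = 4P - 15, so P = 7.5 and Q = 15.
Expenditure moves from 8×17 = 136 to 7.5×15 = 112.5; change = -23.50.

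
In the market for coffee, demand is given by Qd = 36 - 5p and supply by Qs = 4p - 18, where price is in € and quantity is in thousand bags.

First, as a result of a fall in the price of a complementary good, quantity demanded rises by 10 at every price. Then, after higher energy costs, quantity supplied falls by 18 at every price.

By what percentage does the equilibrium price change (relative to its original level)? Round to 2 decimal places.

+51.85

Solve the original market: 36 - 5p = 4p - 18, hence p = 6 and Q = 6.
The shock moves the curves to Qd = 46 - 5p and Qs = 4p - 36.
Clearing the new market: 46 - 5p = 4p - 36, so p = 82/9 ≈ 9.1111 and Q = 4/9 ≈ 0.4444.
%Δp = (9.1111 − 6) / 6 × 100 = +51.85%.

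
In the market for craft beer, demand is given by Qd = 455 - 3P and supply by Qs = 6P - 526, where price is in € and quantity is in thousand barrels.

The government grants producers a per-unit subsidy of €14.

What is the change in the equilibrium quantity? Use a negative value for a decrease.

+28

Initially, 455 - 3P = 6P - 526, so 981 = 9P and P = 109, Q = 128.
Since sellers receive the price plus the subsidy, the effective supply curve becomes Qs = 6P - 442.
Equate the new curves: 455 - 3P = 6P - 442, giving 897 = 9P, P = 299/3 ≈ 99.6667, Q = 156.
ΔQ = 156 − 128 = +28.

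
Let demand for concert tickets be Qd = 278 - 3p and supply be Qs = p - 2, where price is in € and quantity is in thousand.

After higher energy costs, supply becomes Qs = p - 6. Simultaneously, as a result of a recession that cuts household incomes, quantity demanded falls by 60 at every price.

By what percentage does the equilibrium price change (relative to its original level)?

Before the shock: 278 - 3p = p - 2 ⇒ 280 = 4p ⇒ p = 70, Q = 68.
With the change applied: demand Qd = 218 - 3p, supply Qs = p - 6.
Clearing the new market: 218 - 3p = p - 6, so p = 56 and Q = 50.
%Δp = (56 − 70) / 70 × 100 = -20%.

-20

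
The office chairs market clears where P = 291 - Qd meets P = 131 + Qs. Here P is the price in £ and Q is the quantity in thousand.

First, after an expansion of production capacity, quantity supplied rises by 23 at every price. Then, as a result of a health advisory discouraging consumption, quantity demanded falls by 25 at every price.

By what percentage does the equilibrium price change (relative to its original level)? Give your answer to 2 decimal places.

Before the shock: 291 - P = P - 131 ⇒ 422 = 2P ⇒ P = 211, Q = 80.
After the shift, demand is Qd = 266 - P and supply is Qs = P - 108.
Clearing the new market: 266 - P = P - 108, so P = 187 and Q = 79.
%ΔP = (187 − 211) / 211 × 100 = -11.37%.

-11.37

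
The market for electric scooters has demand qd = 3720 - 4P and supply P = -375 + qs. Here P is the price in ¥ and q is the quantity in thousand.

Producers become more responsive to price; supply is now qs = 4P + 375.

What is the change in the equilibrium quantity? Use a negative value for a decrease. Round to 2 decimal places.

+1003.50

Solve the original market: 3720 - 4P = P + 375, hence P = 669 and q = 1044.
The new curves are qd = 3720 - 4P (demand) and qs = 4P + 375 (supply).
Equate the new curves: 3720 - 4P = 4P + 375, giving 3345 = 8P, P = 418.125, q = 2047.5.
Δq = 2047.5 − 1044 = +1003.50.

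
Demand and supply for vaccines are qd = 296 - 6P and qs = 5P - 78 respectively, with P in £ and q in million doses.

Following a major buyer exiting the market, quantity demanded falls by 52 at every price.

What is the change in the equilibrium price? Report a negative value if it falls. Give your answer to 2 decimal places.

-4.73

Original equilibrium: 296 - 6P = 5P - 78 gives 374 = 11P, so P = 34 and q = 92.
After the shift, demand is qd = 244 - 6P and supply is qs = 5P - 78.
New equilibrium: 244 - 6P = 5P - 78 ⇒ 322 = 11P ⇒ P = 322/11 ≈ 29.2727, q = 752/11 ≈ 68.3636.
ΔP = 29.2727 − 34 = -4.73.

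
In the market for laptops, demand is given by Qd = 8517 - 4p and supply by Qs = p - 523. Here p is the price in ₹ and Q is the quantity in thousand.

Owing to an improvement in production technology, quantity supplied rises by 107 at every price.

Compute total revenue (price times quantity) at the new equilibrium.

2448713.96

Original equilibrium: 8517 - 4p = p - 523 gives 9040 = 5p, so p = 1808 and Q = 1285.
The shock moves the curves to Qd = 8517 - 4p and Qs = p - 416.
New equilibrium: 8517 - 4p = p - 416 ⇒ 8933 = 5p ⇒ p = 1786.6, Q = 1370.6.
New expenditure = 1786.6 × 1370.6 = 2448713.96.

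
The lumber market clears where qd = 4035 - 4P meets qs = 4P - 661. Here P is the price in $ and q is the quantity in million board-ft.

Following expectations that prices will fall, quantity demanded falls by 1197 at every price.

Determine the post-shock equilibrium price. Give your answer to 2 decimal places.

Initially, 4035 - 4P = 4P - 661, so 4696 = 8P and P = 587, q = 1687.
With the change applied: demand qd = 2838 - 4P, supply qs = 4P - 661.
New equilibrium: 2838 - 4P = 4P - 661 ⇒ 3499 = 8P ⇒ P = 437.375, q = 1088.5.

437.38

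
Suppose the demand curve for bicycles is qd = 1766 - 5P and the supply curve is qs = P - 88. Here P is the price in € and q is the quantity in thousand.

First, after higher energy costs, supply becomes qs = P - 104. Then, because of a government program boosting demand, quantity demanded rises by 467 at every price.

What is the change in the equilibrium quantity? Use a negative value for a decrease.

+64.5

Original equilibrium: 1766 - 5P = P - 88 gives 1854 = 6P, so P = 309 and q = 221.
The shock moves the curves to qd = 2233 - 5P and qs = P - 104.
Equate the new curves: 2233 - 5P = P - 104, giving 2337 = 6P, P = 389.5, q = 285.5.
Δq = 285.5 − 221 = +64.5.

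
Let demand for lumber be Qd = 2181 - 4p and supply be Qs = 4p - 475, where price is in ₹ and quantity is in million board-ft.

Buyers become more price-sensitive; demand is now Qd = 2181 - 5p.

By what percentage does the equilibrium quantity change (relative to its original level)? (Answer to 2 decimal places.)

-17.30

Before the shock: 2181 - 4p = 4p - 475 ⇒ 2656 = 8p ⇒ p = 332, Q = 853.
The shock moves the curves to Qd = 2181 - 5p and Qs = 4p - 475.
New equilibrium: 2181 - 5p = 4p - 475 ⇒ 2656 = 9p ⇒ p = 2656/9 ≈ 295.1111, Q = 6349/9 ≈ 705.4444.
%ΔQ = (705.4444 − 853) / 853 × 100 = -17.30%.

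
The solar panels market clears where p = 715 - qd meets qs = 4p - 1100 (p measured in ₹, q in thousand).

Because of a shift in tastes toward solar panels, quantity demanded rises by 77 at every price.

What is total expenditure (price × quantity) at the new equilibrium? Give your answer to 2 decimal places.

156506.24

Initially, 715 - p = 4p - 1100, so 1815 = 5p and p = 363, q = 352.
The new curves are qd = 792 - p (demand) and qs = 4p - 1100 (supply).
New equilibrium: 792 - p = 4p - 1100 ⇒ 1892 = 5p ⇒ p = 378.4, q = 413.6.
New expenditure = 378.4 × 413.6 = 156506.24.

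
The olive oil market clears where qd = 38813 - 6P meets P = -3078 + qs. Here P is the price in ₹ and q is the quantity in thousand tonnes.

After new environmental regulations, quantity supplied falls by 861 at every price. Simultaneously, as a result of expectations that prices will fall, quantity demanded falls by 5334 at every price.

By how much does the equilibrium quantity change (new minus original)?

Before the shock: 38813 - 6P = P + 3078 ⇒ 35735 = 7P ⇒ P = 5105, q = 8183.
The new curves are qd = 33479 - 6P (demand) and qs = P + 2217 (supply).
Equate the new curves: 33479 - 6P = P + 2217, giving 31262 = 7P, P = 4466, q = 6683.
Δq = 6683 − 8183 = -1500.

-1500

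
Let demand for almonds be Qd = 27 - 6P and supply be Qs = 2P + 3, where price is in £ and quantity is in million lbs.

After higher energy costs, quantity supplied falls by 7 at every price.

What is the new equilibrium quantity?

Solve the original market: 27 - 6P = 2P + 3, hence P = 3 and Q = 9.
The shock moves the curves to Qd = 27 - 6P and Qs = 2P - 4.
Setting them equal: 27 - 6P = 2P - 4 → 31 = 8P, so P = 3.875 and Q = 3.75.

3.75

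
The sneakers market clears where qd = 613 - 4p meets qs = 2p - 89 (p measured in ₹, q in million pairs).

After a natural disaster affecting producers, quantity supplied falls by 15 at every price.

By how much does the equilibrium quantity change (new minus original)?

-10

Initially, 613 - 4p = 2p - 89, so 702 = 6p and p = 117, q = 145.
The new curves are qd = 613 - 4p (demand) and qs = 2p - 104 (supply).
Clearing the new market: 613 - 4p = 2p - 104, so p = 119.5 and q = 135.
Δq = 135 − 145 = -10.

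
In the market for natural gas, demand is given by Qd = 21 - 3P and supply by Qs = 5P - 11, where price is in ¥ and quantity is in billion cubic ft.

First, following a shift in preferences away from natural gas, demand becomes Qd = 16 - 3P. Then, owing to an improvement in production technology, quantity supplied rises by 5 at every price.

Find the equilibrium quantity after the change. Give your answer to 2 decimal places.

7.75

Solve the original market: 21 - 3P = 5P - 11, hence P = 4 and Q = 9.
After the shift, demand is Qd = 16 - 3P and supply is Qs = 5P - 6.
Equate the new curves: 16 - 3P = 5P - 6, giving 22 = 8P, P = 2.75, Q = 7.75.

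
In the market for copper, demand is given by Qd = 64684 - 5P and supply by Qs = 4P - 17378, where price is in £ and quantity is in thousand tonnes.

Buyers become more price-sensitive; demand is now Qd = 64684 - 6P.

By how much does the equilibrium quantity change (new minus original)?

-3647.2

Before the shock: 64684 - 5P = 4P - 17378 ⇒ 82062 = 9P ⇒ P = 9118, Q = 19094.
The shock moves the curves to Qd = 64684 - 6P and Qs = 4P - 17378.
Clearing the new market: 64684 - 6P = 4P - 17378, so P = 8206.2 and Q = 15446.8.
ΔQ = 15446.8 − 19094 = -3647.2.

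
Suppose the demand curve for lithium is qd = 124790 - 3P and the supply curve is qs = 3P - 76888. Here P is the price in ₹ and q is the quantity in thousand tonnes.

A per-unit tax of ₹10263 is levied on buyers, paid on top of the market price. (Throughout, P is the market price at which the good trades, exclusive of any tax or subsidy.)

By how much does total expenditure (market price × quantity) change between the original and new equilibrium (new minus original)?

Before the shock: 124790 - 3P = 3P - 76888 ⇒ 201678 = 6P ⇒ P = 33613, q = 23951.
Since buyers pay the price plus the tax, the effective demand curve becomes qd = 94001 - 3P.
Clearing the new market: 94001 - 3P = 3P - 76888, so P = 28481.5 and q = 8556.5.
Expenditure moves from 33613×23951 = 805064963 to 28481.5×8556.5 = 243701954.75; change = -561363008.25.

-561363008.25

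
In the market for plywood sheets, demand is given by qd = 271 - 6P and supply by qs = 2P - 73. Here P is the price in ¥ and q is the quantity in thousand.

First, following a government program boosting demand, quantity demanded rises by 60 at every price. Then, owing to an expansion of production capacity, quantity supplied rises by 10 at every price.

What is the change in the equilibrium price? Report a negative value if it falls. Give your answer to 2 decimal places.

Initially, 271 - 6P = 2P - 73, so 344 = 8P and P = 43, q = 13.
With the change applied: demand qd = 331 - 6P, supply qs = 2P - 63.
Clearing the new market: 331 - 6P = 2P - 63, so P = 49.25 and q = 35.5.
ΔP = 49.25 − 43 = +6.25.

+6.25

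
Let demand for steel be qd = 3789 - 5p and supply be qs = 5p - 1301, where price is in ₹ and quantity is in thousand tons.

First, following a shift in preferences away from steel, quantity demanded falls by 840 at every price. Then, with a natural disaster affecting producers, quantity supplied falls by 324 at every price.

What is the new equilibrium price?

Solve the original market: 3789 - 5p = 5p - 1301, hence p = 509 and q = 1244.
With the change applied: demand qd = 2949 - 5p, supply qs = 5p - 1625.
Equate the new curves: 2949 - 5p = 5p - 1625, giving 4574 = 10p, p = 457.4, q = 662.

457.4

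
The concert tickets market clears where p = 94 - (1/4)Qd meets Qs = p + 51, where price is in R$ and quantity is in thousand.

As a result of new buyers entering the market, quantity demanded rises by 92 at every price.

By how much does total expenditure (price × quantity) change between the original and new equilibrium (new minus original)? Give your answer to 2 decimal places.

Original equilibrium: 376 - 4p = p + 51 gives 325 = 5p, so p = 65 and Q = 116.
With the change applied: demand Qd = 468 - 4p, supply Qs = p + 51.
Setting them equal: 468 - 4p = p + 51 → 417 = 5p, so p = 83.4 and Q = 134.4.
Expenditure moves from 65×116 = 7540 to 83.4×134.4 = 11208.96; change = +3668.96.

+3668.96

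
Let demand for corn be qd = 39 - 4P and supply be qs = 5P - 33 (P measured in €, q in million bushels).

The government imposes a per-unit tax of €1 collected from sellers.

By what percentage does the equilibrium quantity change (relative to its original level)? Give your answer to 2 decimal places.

-31.75

Solve the original market: 39 - 4P = 5P - 33, hence P = 8 and q = 7.
Since sellers keep the price net of the tax, the effective supply curve becomes qs = 5P - 38.
Equate the new curves: 39 - 4P = 5P - 38, giving 77 = 9P, P = 77/9 ≈ 8.5556, q = 43/9 ≈ 4.7778.
%Δq = (4.7778 − 7) / 7 × 100 = -31.75%.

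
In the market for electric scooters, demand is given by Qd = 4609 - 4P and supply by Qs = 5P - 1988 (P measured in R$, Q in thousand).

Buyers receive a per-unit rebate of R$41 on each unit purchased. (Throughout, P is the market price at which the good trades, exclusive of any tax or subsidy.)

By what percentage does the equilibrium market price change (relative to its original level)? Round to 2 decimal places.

Original equilibrium: 4609 - 4P = 5P - 1988 gives 6597 = 9P, so P = 733 and Q = 1677.
Since buyers' out-of-pocket price is the market price minus the rebate, the effective demand curve becomes Qd = 4773 - 4P.
Clearing the new market: 4773 - 4P = 5P - 1988, so P = 6761/9 ≈ 751.2222 and Q = 15913/9 ≈ 1768.1111.
%ΔP = (751.2222 − 733) / 733 × 100 = +2.49%.

+2.49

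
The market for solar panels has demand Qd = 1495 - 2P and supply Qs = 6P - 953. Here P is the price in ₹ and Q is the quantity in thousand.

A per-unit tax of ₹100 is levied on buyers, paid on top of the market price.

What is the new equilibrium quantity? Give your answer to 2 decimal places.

733.00

Solve the original market: 1495 - 2P = 6P - 953, hence P = 306 and Q = 883.
Since buyers pay the price plus the tax, the effective demand curve becomes Qd = 1295 - 2P.
Equate the new curves: 1295 - 2P = 6P - 953, giving 2248 = 8P, P = 281, Q = 733.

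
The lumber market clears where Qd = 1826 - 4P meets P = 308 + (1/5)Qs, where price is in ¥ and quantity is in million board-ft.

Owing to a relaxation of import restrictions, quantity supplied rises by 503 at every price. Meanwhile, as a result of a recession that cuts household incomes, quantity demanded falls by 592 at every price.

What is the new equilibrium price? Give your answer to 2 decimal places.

252.33

Solve the original market: 1826 - 4P = 5P - 1540, hence P = 374 and Q = 330.
With the change applied: demand Qd = 1234 - 4P, supply Qs = 5P - 1037.
Setting them equal: 1234 - 4P = 5P - 1037 → 2271 = 9P, so P = 757/3 ≈ 252.3333 and Q = 674/3 ≈ 224.6667.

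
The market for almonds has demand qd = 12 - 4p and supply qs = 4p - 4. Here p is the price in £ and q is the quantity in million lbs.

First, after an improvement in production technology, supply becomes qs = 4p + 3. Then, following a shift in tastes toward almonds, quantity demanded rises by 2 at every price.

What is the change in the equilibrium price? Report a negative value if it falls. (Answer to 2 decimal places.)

Initially, 12 - 4p = 4p - 4, so 16 = 8p and p = 2, q = 4.
The shock moves the curves to qd = 14 - 4p and qs = 4p + 3.
New equilibrium: 14 - 4p = 4p + 3 ⇒ 11 = 8p ⇒ p = 1.375, q = 8.5.
Δp = 1.375 − 2 = -0.63.

-0.63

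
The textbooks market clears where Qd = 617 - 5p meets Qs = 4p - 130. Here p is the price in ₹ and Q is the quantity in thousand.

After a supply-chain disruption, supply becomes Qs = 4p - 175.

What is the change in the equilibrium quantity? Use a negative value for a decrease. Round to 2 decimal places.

-25.00

Solve the original market: 617 - 5p = 4p - 130, hence p = 83 and Q = 202.
After the shift, demand is Qd = 617 - 5p and supply is Qs = 4p - 175.
New equilibrium: 617 - 5p = 4p - 175 ⇒ 792 = 9p ⇒ p = 88, Q = 177.
ΔQ = 177 − 202 = -25.00.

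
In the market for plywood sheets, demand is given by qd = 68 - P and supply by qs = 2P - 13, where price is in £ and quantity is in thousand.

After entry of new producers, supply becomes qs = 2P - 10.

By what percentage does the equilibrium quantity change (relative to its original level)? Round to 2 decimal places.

Original equilibrium: 68 - P = 2P - 13 gives 81 = 3P, so P = 27 and q = 41.
After the shift, demand is qd = 68 - P and supply is qs = 2P - 10.
Clearing the new market: 68 - P = 2P - 10, so P = 26 and q = 42.
%Δq = (42 − 41) / 41 × 100 = +2.44%.

+2.44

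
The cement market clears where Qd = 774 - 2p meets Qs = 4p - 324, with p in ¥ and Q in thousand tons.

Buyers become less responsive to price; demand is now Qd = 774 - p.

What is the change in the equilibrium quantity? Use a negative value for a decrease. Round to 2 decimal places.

+146.40

Initially, 774 - 2p = 4p - 324, so 1098 = 6p and p = 183, Q = 408.
After the shift, demand is Qd = 774 - p and supply is Qs = 4p - 324.
Clearing the new market: 774 - p = 4p - 324, so p = 219.6 and Q = 554.4.
ΔQ = 554.4 − 408 = +146.40.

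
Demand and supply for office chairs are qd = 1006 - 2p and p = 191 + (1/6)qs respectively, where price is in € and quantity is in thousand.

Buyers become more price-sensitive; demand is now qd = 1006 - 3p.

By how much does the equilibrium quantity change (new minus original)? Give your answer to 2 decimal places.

-179.33

Original equilibrium: 1006 - 2p = 6p - 1146 gives 2152 = 8p, so p = 269 and q = 468.
The shock moves the curves to qd = 1006 - 3p and qs = 6p - 1146.
Clearing the new market: 1006 - 3p = 6p - 1146, so p = 2152/9 ≈ 239.1111 and q = 866/3 ≈ 288.6667.
Δq = 288.6667 − 468 = -179.33.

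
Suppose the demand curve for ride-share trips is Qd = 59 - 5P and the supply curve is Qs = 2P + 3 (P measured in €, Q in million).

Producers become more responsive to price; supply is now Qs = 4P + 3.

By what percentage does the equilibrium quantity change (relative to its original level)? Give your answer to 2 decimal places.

Initially, 59 - 5P = 2P + 3, so 56 = 7P and P = 8, Q = 19.
After the shift, demand is Qd = 59 - 5P and supply is Qs = 4P + 3.
New equilibrium: 59 - 5P = 4P + 3 ⇒ 56 = 9P ⇒ P = 56/9 ≈ 6.2222, Q = 251/9 ≈ 27.8889.
%ΔQ = (27.8889 − 19) / 19 × 100 = +46.78%.

+46.78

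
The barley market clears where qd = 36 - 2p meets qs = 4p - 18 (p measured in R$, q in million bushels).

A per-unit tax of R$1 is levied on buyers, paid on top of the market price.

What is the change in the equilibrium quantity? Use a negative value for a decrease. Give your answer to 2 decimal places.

-1.33

Before the shock: 36 - 2p = 4p - 18 ⇒ 54 = 6p ⇒ p = 9, q = 18.
Since buyers pay the price plus the tax, the effective demand curve becomes qd = 34 - 2p.
Clearing the new market: 34 - 2p = 4p - 18, so p = 26/3 ≈ 8.6667 and q = 50/3 ≈ 16.6667.
Δq = 16.6667 − 18 = -1.33.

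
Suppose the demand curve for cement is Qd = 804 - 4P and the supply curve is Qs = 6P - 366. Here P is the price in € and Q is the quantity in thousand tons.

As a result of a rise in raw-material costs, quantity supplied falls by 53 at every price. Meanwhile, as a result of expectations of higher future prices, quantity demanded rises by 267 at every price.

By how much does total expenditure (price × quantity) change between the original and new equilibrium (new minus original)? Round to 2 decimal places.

Original equilibrium: 804 - 4P = 6P - 366 gives 1170 = 10P, so P = 117 and Q = 336.
The new curves are Qd = 1071 - 4P (demand) and Qs = 6P - 419 (supply).
New equilibrium: 1071 - 4P = 6P - 419 ⇒ 1490 = 10P ⇒ P = 149, Q = 475.
Expenditure moves from 117×336 = 39312 to 149×475 = 70775; change = +31463.00.

+31463.00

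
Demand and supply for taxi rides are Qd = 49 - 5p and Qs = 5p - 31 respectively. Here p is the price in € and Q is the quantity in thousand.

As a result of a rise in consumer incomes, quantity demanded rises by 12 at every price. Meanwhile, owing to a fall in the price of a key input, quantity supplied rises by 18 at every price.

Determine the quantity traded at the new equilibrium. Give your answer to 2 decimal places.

24.00

Initially, 49 - 5p = 5p - 31, so 80 = 10p and p = 8, Q = 9.
The shock moves the curves to Qd = 61 - 5p and Qs = 5p - 13.
Equate the new curves: 61 - 5p = 5p - 13, giving 74 = 10p, p = 7.4, Q = 24.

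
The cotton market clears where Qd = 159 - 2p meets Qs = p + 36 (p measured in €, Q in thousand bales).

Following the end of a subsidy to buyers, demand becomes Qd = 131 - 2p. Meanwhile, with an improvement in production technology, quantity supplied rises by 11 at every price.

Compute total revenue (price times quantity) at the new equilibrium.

2100

Original equilibrium: 159 - 2p = p + 36 gives 123 = 3p, so p = 41 and Q = 77.
The shock moves the curves to Qd = 131 - 2p and Qs = p + 47.
Equate the new curves: 131 - 2p = p + 47, giving 84 = 3p, p = 28, Q = 75.
New expenditure = 28 × 75 = 2100.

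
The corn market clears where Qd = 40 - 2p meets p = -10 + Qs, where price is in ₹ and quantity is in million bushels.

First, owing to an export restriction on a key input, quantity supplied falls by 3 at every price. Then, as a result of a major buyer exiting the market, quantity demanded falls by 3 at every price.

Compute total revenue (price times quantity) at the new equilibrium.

170

Solve the original market: 40 - 2p = p + 10, hence p = 10 and Q = 20.
With the change applied: demand Qd = 37 - 2p, supply Qs = p + 7.
New equilibrium: 37 - 2p = p + 7 ⇒ 30 = 3p ⇒ p = 10, Q = 17.
New expenditure = 10 × 17 = 170.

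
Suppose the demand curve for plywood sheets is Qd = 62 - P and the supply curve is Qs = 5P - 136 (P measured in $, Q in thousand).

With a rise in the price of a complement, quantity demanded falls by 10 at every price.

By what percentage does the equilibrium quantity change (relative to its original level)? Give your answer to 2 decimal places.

Solve the original market: 62 - P = 5P - 136, hence P = 33 and Q = 29.
After the shift, demand is Qd = 52 - P and supply is Qs = 5P - 136.
New equilibrium: 52 - P = 5P - 136 ⇒ 188 = 6P ⇒ P = 94/3 ≈ 31.3333, Q = 62/3 ≈ 20.6667.
%ΔQ = (20.6667 − 29) / 29 × 100 = -28.74%.

-28.74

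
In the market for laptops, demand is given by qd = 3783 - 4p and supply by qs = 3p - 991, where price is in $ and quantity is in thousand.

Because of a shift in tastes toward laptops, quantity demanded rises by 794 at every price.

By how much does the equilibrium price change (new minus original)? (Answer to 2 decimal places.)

Solve the original market: 3783 - 4p = 3p - 991, hence p = 682 and q = 1055.
After the shift, demand is qd = 4577 - 4p and supply is qs = 3p - 991.
Clearing the new market: 4577 - 4p = 3p - 991, so p = 5568/7 ≈ 795.4286 and q = 9767/7 ≈ 1395.2857.
Δp = 795.4286 − 682 = +113.43.

+113.43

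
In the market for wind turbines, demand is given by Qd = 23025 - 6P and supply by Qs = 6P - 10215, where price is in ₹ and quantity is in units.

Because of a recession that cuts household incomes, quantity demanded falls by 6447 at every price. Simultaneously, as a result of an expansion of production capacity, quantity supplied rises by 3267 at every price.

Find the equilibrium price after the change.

1960.5

Initially, 23025 - 6P = 6P - 10215, so 33240 = 12P and P = 2770, Q = 6405.
After the shift, demand is Qd = 16578 - 6P and supply is Qs = 6P - 6948.
Equate the new curves: 16578 - 6P = 6P - 6948, giving 23526 = 12P, P = 1960.5, Q = 4815.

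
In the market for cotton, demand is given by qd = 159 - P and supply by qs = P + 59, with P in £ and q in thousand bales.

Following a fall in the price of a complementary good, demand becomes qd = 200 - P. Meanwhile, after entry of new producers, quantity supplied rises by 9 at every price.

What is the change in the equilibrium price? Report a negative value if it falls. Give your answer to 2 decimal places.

Before the shock: 159 - P = P + 59 ⇒ 100 = 2P ⇒ P = 50, q = 109.
After the shift, demand is qd = 200 - P and supply is qs = P + 68.
Setting them equal: 200 - P = P + 68 → 132 = 2P, so P = 66 and q = 134.
ΔP = 66 − 50 = +16.00.

+16.00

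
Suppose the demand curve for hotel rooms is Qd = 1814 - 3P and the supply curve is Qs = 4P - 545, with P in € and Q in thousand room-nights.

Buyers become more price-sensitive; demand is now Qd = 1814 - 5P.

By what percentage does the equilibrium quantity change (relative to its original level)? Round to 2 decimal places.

-37.30

Original equilibrium: 1814 - 3P = 4P - 545 gives 2359 = 7P, so P = 337 and Q = 803.
The shock moves the curves to Qd = 1814 - 5P and Qs = 4P - 545.
Equate the new curves: 1814 - 5P = 4P - 545, giving 2359 = 9P, P = 2359/9 ≈ 262.1111, Q = 4531/9 ≈ 503.4444.
%ΔQ = (503.4444 − 803) / 803 × 100 = -37.30%.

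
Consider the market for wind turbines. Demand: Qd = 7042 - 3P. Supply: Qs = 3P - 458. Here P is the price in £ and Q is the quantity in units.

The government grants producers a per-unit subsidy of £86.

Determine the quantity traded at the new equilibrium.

Initially, 7042 - 3P = 3P - 458, so 7500 = 6P and P = 1250, Q = 3292.
Since sellers receive the price plus the subsidy, the effective supply curve becomes Qs = 3P - 200.
Setting them equal: 7042 - 3P = 3P - 200 → 7242 = 6P, so P = 1207 and Q = 3421.

3421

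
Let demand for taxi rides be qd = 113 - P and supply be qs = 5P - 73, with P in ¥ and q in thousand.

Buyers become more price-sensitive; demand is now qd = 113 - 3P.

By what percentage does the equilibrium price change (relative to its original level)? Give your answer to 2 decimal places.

-25.00

Solve the original market: 113 - P = 5P - 73, hence P = 31 and q = 82.
After the shift, demand is qd = 113 - 3P and supply is qs = 5P - 73.
Equate the new curves: 113 - 3P = 5P - 73, giving 186 = 8P, P = 23.25, q = 43.25.
%ΔP = (23.25 − 31) / 31 × 100 = -25.00%.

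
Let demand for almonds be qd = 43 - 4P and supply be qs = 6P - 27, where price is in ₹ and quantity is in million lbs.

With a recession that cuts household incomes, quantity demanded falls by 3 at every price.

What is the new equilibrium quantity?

Initially, 43 - 4P = 6P - 27, so 70 = 10P and P = 7, q = 15.
The new curves are qd = 40 - 4P (demand) and qs = 6P - 27 (supply).
Equate the new curves: 40 - 4P = 6P - 27, giving 67 = 10P, P = 6.7, q = 13.2.

13.2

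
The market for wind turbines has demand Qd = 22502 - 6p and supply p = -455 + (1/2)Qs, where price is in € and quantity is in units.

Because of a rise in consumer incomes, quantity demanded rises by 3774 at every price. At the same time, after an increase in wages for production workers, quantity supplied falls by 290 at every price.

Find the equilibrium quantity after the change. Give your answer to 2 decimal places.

7034.00

Original equilibrium: 22502 - 6p = 2p + 910 gives 21592 = 8p, so p = 2699 and Q = 6308.
With the change applied: demand Qd = 26276 - 6p, supply Qs = 2p + 620.
Setting them equal: 26276 - 6p = 2p + 620 → 25656 = 8p, so p = 3207 and Q = 7034.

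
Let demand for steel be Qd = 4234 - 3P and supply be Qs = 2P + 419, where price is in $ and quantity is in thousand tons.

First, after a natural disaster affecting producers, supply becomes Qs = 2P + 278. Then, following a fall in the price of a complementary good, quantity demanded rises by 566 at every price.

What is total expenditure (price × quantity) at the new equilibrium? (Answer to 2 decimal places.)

1887301.92

Solve the original market: 4234 - 3P = 2P + 419, hence P = 763 and Q = 1945.
The shock moves the curves to Qd = 4800 - 3P and Qs = 2P + 278.
Setting them equal: 4800 - 3P = 2P + 278 → 4522 = 5P, so P = 904.4 and Q = 2086.8.
New expenditure = 904.4 × 2086.8 = 1887301.92.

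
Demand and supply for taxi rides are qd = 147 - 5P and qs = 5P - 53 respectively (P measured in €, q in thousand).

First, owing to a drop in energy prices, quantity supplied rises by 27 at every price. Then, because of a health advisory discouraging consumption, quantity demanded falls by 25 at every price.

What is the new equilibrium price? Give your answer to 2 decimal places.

14.80

Solve the original market: 147 - 5P = 5P - 53, hence P = 20 and q = 47.
After the shift, demand is qd = 122 - 5P and supply is qs = 5P - 26.
Clearing the new market: 122 - 5P = 5P - 26, so P = 14.8 and q = 48.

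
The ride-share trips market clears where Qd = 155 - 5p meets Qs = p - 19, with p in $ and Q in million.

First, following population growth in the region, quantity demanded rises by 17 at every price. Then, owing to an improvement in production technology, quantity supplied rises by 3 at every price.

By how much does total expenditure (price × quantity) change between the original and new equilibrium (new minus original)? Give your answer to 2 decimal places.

Initially, 155 - 5p = p - 19, so 174 = 6p and p = 29, Q = 10.
After the shift, demand is Qd = 172 - 5p and supply is Qs = p - 16.
Equate the new curves: 172 - 5p = p - 16, giving 188 = 6p, p = 94/3 ≈ 31.3333, Q = 46/3 ≈ 15.3333.
Expenditure moves from 29×10 = 290 to 31.3333×15.3333 = 480.4444; change = +190.44.

+190.44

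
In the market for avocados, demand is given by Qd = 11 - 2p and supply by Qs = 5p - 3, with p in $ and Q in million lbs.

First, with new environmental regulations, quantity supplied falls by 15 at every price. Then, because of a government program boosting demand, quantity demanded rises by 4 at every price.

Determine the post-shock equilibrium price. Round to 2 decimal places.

Before the shock: 11 - 2p = 5p - 3 ⇒ 14 = 7p ⇒ p = 2, Q = 7.
The shock moves the curves to Qd = 15 - 2p and Qs = 5p - 18.
Equate the new curves: 15 - 2p = 5p - 18, giving 33 = 7p, p = 33/7 ≈ 4.7143, Q = 39/7 ≈ 5.5714.

4.71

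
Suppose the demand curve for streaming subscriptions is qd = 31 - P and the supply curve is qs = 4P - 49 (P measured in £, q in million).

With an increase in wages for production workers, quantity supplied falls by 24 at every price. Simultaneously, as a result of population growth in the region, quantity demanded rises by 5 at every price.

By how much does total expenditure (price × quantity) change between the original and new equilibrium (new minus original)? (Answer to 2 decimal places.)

Initially, 31 - P = 4P - 49, so 80 = 5P and P = 16, q = 15.
The new curves are qd = 36 - P (demand) and qs = 4P - 73 (supply).
Equate the new curves: 36 - P = 4P - 73, giving 109 = 5P, P = 21.8, q = 14.2.
Expenditure moves from 16×15 = 240 to 21.8×14.2 = 309.56; change = +69.56.

+69.56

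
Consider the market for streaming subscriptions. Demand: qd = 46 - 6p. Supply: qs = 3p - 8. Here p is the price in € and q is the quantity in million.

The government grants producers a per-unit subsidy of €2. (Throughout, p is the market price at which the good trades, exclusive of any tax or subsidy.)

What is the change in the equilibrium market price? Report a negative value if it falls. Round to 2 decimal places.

-0.67

Before the shock: 46 - 6p = 3p - 8 ⇒ 54 = 9p ⇒ p = 6, q = 10.
Since sellers receive the price plus the subsidy, the effective supply curve becomes qs = 3p - 2.
Clearing the new market: 46 - 6p = 3p - 2, so p = 16/3 ≈ 5.3333 and q = 14.
Δp = 5.3333 − 6 = -0.67.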